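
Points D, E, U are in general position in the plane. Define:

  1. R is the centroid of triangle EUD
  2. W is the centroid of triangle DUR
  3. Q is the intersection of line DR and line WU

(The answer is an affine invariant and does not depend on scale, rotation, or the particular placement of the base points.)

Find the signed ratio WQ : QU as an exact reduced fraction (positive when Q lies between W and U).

WQ:QU = -1/3

Set D = (0, 0), E = (1, 0), U = (0, 1); any affine frame gives the same invariant.
1. R is the centroid of triangle EUD ⇒ R = (1/3, 1/3)
2. W is the centroid of triangle DUR ⇒ W = (1/9, 4/9)
3. Q is the intersection of line DR and line WU ⇒ Q = (1/6, 1/6)
Q = W + t·(U−W) with t = -1/2, so WQ:QU = t:(1−t) = -1/2:3/2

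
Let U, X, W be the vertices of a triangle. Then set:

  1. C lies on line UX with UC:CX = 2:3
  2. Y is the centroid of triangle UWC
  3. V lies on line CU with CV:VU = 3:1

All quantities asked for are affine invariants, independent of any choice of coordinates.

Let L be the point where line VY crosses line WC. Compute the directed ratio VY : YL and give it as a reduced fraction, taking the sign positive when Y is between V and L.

VY:YL = 5/4

Set U = (0, 0), X = (1, 0), W = (0, 1); any affine frame gives the same invariant.
1. C lies on line UX with UC:CX = 2:3 ⇒ C = (2/5, 0)
2. Y is the centroid of triangle UWC ⇒ Y = (2/15, 1/3)
3. V lies on line CU with CV:VU = 3:1 ⇒ V = (1/10, 0)
line VY meets WC at L = (4/25, 3/5)
Y = V + t·(L−V) with t = 5/9, so VY:YL = 5/9:4/9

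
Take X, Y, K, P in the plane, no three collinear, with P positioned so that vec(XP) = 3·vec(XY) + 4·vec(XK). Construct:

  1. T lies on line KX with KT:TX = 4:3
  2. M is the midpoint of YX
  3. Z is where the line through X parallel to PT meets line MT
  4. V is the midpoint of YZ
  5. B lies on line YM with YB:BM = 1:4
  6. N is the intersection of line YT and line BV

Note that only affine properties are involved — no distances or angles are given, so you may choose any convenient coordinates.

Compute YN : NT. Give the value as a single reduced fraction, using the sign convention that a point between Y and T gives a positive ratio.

YN:NT = -25/29

Choose coordinates X = (0, 0), Y = (1, 0), K = (0, 1), P = (3, 4).
1. T lies on line KX with KT:TX = 4:3 ⇒ T = (0, 3/7)
2. M is the midpoint of YX ⇒ M = (1/2, 0)
3. Z is where the line through X parallel to PT meets line MT ⇒ Z = (9/43, 75/301)
4. V is the midpoint of YZ ⇒ V = (26/43, 75/602)
5. B lies on line YM with YB:BM = 1:4 ⇒ B = (9/10, 0)
6. N is the intersection of line YT and line BV ⇒ N = (29/4, -75/28)
N = Y + t·(T−Y) with t = -25/4, so YN:NT = t:(1−t) = -25/4:29/4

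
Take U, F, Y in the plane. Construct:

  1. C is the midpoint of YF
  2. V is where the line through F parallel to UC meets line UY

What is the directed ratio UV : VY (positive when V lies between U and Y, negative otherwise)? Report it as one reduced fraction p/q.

Set U = (0, 0), F = (1, 0), Y = (0, 1); any affine frame gives the same invariant.
1. C is the midpoint of YF ⇒ C = (1/2, 1/2)
2. V is where the line through F parallel to UC meets line UY ⇒ V = (0, -1)
V = U + t·(Y−U) with t = -1, so UV:VY = t:(1−t) = -1:2

UV:VY = -1/2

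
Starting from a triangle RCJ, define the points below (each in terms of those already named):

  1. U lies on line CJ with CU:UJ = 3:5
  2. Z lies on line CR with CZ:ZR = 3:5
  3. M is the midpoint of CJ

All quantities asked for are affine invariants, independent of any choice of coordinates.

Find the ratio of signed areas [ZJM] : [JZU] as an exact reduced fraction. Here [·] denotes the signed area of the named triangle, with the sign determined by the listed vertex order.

[ZJM]:[JZU] = -4/5

Set R = (0, 0), C = (1, 0), J = (0, 1); any affine frame gives the same invariant.
1. U lies on line CJ with CU:UJ = 3:5 ⇒ U = (5/8, 3/8)
2. Z lies on line CR with CZ:ZR = 3:5 ⇒ Z = (5/8, 0)
3. M is the midpoint of CJ ⇒ M = (1/2, 1/2)
2·[ZJM] = -3/16, 2·[JZU] = 15/64
[ZJM]:[JZU] = -3/16:15/64 = -4/5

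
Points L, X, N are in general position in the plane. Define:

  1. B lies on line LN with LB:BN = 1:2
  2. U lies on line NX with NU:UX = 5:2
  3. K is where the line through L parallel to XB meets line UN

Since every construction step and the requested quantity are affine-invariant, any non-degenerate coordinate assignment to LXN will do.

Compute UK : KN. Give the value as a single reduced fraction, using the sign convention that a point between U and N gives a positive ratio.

UK:KN = -11/21

Assign L = (0, 0), X = (1, 0), N = (0, 1) — the answer is frame-independent, so this choice is without loss of generality.
1. B lies on line LN with LB:BN = 1:2 ⇒ B = (0, 1/3)
2. U lies on line NX with NU:UX = 5:2 ⇒ U = (5/7, 2/7)
3. K is where the line through L parallel to XB meets line UN ⇒ K = (3/2, -1/2)
K = U + t·(N−U) with t = -11/10, so UK:KN = t:(1−t) = -11/10:21/10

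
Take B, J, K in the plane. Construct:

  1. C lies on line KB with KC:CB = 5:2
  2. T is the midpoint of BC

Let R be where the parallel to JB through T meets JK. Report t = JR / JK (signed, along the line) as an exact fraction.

t = 1/7

Work in coordinates with B = (0, 0), J = (1, 0), K = (0, 1).
1. C lies on line KB with KC:CB = 5:2 ⇒ C = (0, 2/7)
2. T is the midpoint of BC ⇒ T = (0, 1/7)
through T parallel to JB: direction (-1, 0); meets JK at R = (6/7, 1/7)
R = J + t·(K−J) with t = 1/7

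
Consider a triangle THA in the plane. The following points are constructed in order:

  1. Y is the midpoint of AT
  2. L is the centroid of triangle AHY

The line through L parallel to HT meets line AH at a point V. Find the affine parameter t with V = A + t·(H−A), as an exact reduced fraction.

Work in coordinates with T = (0, 0), H = (1, 0), A = (0, 1).
1. Y is the midpoint of AT ⇒ Y = (0, 1/2)
2. L is the centroid of triangle AHY ⇒ L = (1/3, 1/2)
through L parallel to HT: direction (-1, 0); meets AH at V = (1/2, 1/2)
V = A + t·(H−A) with t = 1/2

t = 1/2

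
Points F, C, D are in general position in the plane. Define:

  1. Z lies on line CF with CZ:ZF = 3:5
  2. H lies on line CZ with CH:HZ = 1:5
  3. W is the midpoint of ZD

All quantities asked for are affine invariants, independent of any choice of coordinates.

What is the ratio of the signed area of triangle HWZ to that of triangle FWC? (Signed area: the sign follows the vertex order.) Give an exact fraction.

[HWZ]:[FWC] = -5/16

Work in coordinates with F = (0, 0), C = (1, 0), D = (0, 1).
1. Z lies on line CF with CZ:ZF = 3:5 ⇒ Z = (5/8, 0)
2. H lies on line CZ with CH:HZ = 1:5 ⇒ H = (15/16, 0)
3. W is the midpoint of ZD ⇒ W = (5/16, 1/2)
2·[HWZ] = 5/32, 2·[FWC] = -1/2
[HWZ]:[FWC] = 5/32:-1/2 = -5/16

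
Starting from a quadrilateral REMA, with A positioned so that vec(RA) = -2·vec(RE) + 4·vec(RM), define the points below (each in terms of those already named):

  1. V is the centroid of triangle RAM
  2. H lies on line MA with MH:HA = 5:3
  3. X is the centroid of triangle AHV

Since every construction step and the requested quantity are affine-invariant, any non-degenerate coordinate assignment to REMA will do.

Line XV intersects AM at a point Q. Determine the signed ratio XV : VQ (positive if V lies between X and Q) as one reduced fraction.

XV:VQ = -2/3

Assign R = (0, 0), E = (1, 0), M = (0, 1), A = (-2, 4) — the answer is frame-independent, so this choice is without loss of generality.
1. V is the centroid of triangle RAM ⇒ V = (-2/3, 5/3)
2. H lies on line MA with MH:HA = 5:3 ⇒ H = (-5/4, 23/8)
3. X is the centroid of triangle AHV ⇒ X = (-47/36, 205/72)
line XV meets AM at Q = (-13/8, 55/16)
V = X + t·(Q−X) with t = -2, so XV:VQ = -2:3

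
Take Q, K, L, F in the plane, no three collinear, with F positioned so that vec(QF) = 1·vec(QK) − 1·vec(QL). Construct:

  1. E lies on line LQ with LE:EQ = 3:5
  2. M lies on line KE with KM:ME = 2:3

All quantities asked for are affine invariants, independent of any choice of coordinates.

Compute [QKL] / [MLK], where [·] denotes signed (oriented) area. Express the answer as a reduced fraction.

Set Q = (0, 0), K = (1, 0), L = (0, 1), F = (1, -1); any affine frame gives the same invariant.
1. E lies on line LQ with LE:EQ = 3:5 ⇒ E = (0, 5/8)
2. M lies on line KE with KM:ME = 2:3 ⇒ M = (3/5, 1/4)
2·[QKL] = 1, 2·[MLK] = -3/20
[QKL]:[MLK] = 1:-3/20 = -20/3

[QKL]:[MLK] = -20/3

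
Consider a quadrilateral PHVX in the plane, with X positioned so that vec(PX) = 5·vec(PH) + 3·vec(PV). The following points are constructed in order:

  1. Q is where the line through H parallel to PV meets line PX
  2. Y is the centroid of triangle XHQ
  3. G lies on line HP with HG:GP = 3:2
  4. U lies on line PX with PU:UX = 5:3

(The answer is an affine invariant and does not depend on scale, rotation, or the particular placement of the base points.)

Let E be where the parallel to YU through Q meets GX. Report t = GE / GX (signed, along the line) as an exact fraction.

t = -7/73

Choose coordinates P = (0, 0), H = (1, 0), V = (0, 1), X = (5, 3).
1. Q is where the line through H parallel to PV meets line PX ⇒ Q = (1, 3/5)
2. Y is the centroid of triangle XHQ ⇒ Y = (7/3, 6/5)
3. G lies on line HP with HG:GP = 3:2 ⇒ G = (2/5, 0)
4. U lies on line PX with PU:UX = 5:3 ⇒ U = (25/8, 15/8)
through Q parallel to YU: direction (19/24, 27/40); meets GX at E = (-3/73, -21/73)
E = G + t·(X−G) with t = -7/73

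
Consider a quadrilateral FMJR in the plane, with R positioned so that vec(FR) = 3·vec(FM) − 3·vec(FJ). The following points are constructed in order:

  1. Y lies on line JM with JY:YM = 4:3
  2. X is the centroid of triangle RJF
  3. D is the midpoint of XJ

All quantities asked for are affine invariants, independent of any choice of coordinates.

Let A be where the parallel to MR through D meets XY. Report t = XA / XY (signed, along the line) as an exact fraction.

t = 7/38

Work in coordinates with F = (0, 0), M = (1, 0), J = (0, 1), R = (3, -3).
1. Y lies on line JM with JY:YM = 4:3 ⇒ Y = (4/7, 3/7)
2. X is the centroid of triangle RJF ⇒ X = (1, -2/3)
3. D is the midpoint of XJ ⇒ D = (1/2, 1/6)
through D parallel to MR: direction (2, -3); meets XY at A = (35/38, -53/114)
A = X + t·(Y−X) with t = 7/38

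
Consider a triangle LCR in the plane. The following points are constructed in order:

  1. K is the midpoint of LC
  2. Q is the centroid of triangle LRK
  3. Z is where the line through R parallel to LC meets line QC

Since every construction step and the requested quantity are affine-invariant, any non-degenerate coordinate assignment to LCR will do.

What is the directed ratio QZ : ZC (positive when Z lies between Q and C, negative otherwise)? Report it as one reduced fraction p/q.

Assign L = (0, 0), C = (1, 0), R = (0, 1) — the answer is frame-independent, so this choice is without loss of generality.
1. K is the midpoint of LC ⇒ K = (1/2, 0)
2. Q is the centroid of triangle LRK ⇒ Q = (1/6, 1/3)
3. Z is where the line through R parallel to LC meets line QC ⇒ Z = (-3/2, 1)
Z = Q + t·(C−Q) with t = -2, so QZ:ZC = t:(1−t) = -2:3

QZ:ZC = -2/3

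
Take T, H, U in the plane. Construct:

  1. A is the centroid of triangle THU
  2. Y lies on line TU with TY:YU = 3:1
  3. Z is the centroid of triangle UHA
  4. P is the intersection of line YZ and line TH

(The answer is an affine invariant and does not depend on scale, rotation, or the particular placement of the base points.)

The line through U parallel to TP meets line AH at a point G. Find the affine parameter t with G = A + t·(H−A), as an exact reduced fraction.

t = -2

Choose coordinates T = (0, 0), H = (1, 0), U = (0, 1).
1. A is the centroid of triangle THU ⇒ A = (1/3, 1/3)
2. Y lies on line TU with TY:YU = 3:1 ⇒ Y = (0, 3/4)
3. Z is the centroid of triangle UHA ⇒ Z = (4/9, 4/9)
4. P is the intersection of line YZ and line TH ⇒ P = (12/11, 0)
through U parallel to TP: direction (12/11, 0); meets AH at G = (-1, 1)
G = A + t·(H−A) with t = -2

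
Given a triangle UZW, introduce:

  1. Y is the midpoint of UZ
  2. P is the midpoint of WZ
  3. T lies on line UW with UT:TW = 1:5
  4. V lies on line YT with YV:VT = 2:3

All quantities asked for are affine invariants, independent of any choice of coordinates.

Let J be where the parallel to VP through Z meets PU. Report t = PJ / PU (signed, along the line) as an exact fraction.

Set U = (0, 0), Z = (1, 0), W = (0, 1); any affine frame gives the same invariant.
1. Y is the midpoint of UZ ⇒ Y = (1/2, 0)
2. P is the midpoint of WZ ⇒ P = (1/2, 1/2)
3. T lies on line UW with UT:TW = 1:5 ⇒ T = (0, 1/6)
4. V lies on line YT with YV:VT = 2:3 ⇒ V = (3/10, 1/15)
through Z parallel to VP: direction (1/5, 13/30); meets PU at J = (13/7, 13/7)
J = P + t·(U−P) with t = -19/7

t = -19/7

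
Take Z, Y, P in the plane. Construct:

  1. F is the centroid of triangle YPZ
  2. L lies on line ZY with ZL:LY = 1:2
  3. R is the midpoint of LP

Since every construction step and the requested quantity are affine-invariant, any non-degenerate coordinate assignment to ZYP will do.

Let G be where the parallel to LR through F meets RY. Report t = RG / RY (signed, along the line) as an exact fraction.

t = 1/6

Set Z = (0, 0), Y = (1, 0), P = (0, 1); any affine frame gives the same invariant.
1. F is the centroid of triangle YPZ ⇒ F = (1/3, 1/3)
2. L lies on line ZY with ZL:LY = 1:2 ⇒ L = (1/3, 0)
3. R is the midpoint of LP ⇒ R = (1/6, 1/2)
through F parallel to LR: direction (-1/6, 1/2); meets RY at G = (11/36, 5/12)
G = R + t·(Y−R) with t = 1/6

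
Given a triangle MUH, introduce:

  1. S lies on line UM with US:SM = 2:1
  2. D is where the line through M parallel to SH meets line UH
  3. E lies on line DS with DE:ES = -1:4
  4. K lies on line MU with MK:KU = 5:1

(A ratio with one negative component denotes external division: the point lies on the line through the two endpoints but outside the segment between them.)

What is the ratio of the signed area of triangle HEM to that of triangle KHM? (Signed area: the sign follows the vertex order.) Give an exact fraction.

[HEM]:[KHM] = 14/15

Set M = (0, 0), U = (1, 0), H = (0, 1); any affine frame gives the same invariant.
1. S lies on line UM with US:SM = 2:1 ⇒ S = (1/3, 0)
2. D is where the line through M parallel to SH meets line UH ⇒ D = (-1/2, 3/2)
3. E lies on line DS with DE:ES = -1:4 ⇒ E = (-7/9, 2)
4. K lies on line MU with MK:KU = 5:1 ⇒ K = (5/6, 0)
2·[HEM] = 7/9, 2·[KHM] = 5/6
[HEM]:[KHM] = 7/9:5/6 = 14/15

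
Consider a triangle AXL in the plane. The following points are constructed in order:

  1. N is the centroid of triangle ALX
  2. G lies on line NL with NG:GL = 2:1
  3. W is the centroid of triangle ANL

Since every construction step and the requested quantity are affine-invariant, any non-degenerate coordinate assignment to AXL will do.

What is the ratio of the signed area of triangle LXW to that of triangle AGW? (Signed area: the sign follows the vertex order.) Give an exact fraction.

Assign A = (0, 0), X = (1, 0), L = (0, 1) — the answer is frame-independent, so this choice is without loss of generality.
1. N is the centroid of triangle ALX ⇒ N = (1/3, 1/3)
2. G lies on line NL with NG:GL = 2:1 ⇒ G = (1/9, 7/9)
3. W is the centroid of triangle ANL ⇒ W = (1/9, 4/9)
2·[LXW] = -4/9, 2·[AGW] = -1/27
[LXW]:[AGW] = -4/9:-1/27 = 12

[LXW]:[AGW] = 12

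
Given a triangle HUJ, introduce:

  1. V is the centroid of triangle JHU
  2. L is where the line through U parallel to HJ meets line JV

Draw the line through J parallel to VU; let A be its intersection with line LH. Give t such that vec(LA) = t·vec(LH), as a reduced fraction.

t = 3

Assign H = (0, 0), U = (1, 0), J = (0, 1) — the answer is frame-independent, so this choice is without loss of generality.
1. V is the centroid of triangle JHU ⇒ V = (1/3, 1/3)
2. L is where the line through U parallel to HJ meets line JV ⇒ L = (1, -1)
through J parallel to VU: direction (2/3, -1/3); meets LH at A = (-2, 2)
A = L + t·(H−L) with t = 3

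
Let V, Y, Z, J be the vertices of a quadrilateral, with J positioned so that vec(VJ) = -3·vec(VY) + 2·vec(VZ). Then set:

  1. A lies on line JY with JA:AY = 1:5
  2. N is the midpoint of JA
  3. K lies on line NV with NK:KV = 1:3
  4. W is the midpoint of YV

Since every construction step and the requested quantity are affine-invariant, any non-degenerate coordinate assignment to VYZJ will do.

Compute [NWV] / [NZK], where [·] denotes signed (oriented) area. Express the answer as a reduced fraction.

Assign V = (0, 0), Y = (1, 0), Z = (0, 1), J = (-3, 2) — the answer is frame-independent, so this choice is without loss of generality.
1. A lies on line JY with JA:AY = 1:5 ⇒ A = (-7/3, 5/3)
2. N is the midpoint of JA ⇒ N = (-8/3, 11/6)
3. K lies on line NV with NK:KV = 1:3 ⇒ K = (-2, 11/8)
4. W is the midpoint of YV ⇒ W = (1/2, 0)
2·[NWV] = -11/12, 2·[NZK] = -2/3
[NWV]:[NZK] = -11/12:-2/3 = 11/8

[NWV]:[NZK] = 11/8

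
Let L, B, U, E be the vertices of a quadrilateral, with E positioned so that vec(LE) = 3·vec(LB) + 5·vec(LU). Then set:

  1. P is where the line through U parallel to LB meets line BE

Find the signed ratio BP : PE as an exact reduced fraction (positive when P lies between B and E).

BP:PE = 1/4

Set L = (0, 0), B = (1, 0), U = (0, 1), E = (3, 5); any affine frame gives the same invariant.
1. P is where the line through U parallel to LB meets line BE ⇒ P = (7/5, 1)
P = B + t·(E−B) with t = 1/5, so BP:PE = t:(1−t) = 1/5:4/5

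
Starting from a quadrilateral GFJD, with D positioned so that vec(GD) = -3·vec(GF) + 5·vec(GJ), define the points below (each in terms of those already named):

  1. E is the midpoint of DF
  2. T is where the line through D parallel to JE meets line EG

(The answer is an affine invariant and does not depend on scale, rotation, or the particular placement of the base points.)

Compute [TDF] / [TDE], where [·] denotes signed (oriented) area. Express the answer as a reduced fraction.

Work in coordinates with G = (0, 0), F = (1, 0), J = (0, 1), D = (-3, 5).
1. E is the midpoint of DF ⇒ E = (-1, 5/2)
2. T is where the line through D parallel to JE meets line EG ⇒ T = (-1/2, 5/4)
2·[TDF] = -5/2, 2·[TDE] = -5/4
[TDF]:[TDE] = -5/2:-5/4 = 2

[TDF]:[TDE] = 2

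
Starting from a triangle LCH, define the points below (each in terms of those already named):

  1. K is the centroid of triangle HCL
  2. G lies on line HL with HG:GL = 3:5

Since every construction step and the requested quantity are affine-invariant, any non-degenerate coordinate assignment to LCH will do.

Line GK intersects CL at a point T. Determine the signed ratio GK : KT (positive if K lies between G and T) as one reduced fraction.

Work in coordinates with L = (0, 0), C = (1, 0), H = (0, 1).
1. K is the centroid of triangle HCL ⇒ K = (1/3, 1/3)
2. G lies on line HL with HG:GL = 3:5 ⇒ G = (0, 5/8)
line GK meets CL at T = (5/7, 0)
K = G + t·(T−G) with t = 7/15, so GK:KT = 7/15:8/15

GK:KT = 7/8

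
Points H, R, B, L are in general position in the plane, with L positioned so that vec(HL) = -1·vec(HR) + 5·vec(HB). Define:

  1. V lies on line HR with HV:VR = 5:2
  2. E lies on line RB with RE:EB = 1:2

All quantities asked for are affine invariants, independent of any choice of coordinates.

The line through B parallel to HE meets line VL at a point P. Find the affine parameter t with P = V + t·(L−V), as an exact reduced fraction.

t = 19/82

Set H = (0, 0), R = (1, 0), B = (0, 1), L = (-1, 5); any affine frame gives the same invariant.
1. V lies on line HR with HV:VR = 5:2 ⇒ V = (5/7, 0)
2. E lies on line RB with RE:EB = 1:2 ⇒ E = (2/3, 1/3)
through B parallel to HE: direction (2/3, 1/3); meets VL at P = (13/41, 95/82)
P = V + t·(L−V) with t = 19/82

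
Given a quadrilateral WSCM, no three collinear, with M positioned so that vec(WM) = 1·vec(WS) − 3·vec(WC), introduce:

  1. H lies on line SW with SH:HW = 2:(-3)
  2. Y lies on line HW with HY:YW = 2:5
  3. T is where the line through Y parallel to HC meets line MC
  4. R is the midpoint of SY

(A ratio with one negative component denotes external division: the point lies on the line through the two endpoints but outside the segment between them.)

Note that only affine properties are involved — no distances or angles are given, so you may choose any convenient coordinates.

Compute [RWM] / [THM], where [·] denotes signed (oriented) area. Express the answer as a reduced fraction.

Choose coordinates W = (0, 0), S = (1, 0), C = (0, 1), M = (1, -3).
1. H lies on line SW with SH:HW = 2:(-3) ⇒ H = (3, 0)
2. Y lies on line HW with HY:YW = 2:5 ⇒ Y = (15/7, 0)
3. T is where the line through Y parallel to HC meets line MC ⇒ T = (6/77, 53/77)
4. R is the midpoint of SY ⇒ R = (11/7, 0)
2·[RWM] = 33/7, 2·[THM] = -71/7
[RWM]:[THM] = 33/7:-71/7 = -33/71

[RWM]:[THM] = -33/71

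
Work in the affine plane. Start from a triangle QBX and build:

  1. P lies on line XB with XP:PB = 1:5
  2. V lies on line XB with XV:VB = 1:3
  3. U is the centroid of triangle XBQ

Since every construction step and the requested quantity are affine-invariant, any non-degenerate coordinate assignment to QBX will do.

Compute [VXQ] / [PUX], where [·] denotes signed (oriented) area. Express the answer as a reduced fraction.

[VXQ]:[PUX] = -9/2

Assign Q = (0, 0), B = (1, 0), X = (0, 1) — the answer is frame-independent, so this choice is without loss of generality.
1. P lies on line XB with XP:PB = 1:5 ⇒ P = (1/6, 5/6)
2. V lies on line XB with XV:VB = 1:3 ⇒ V = (1/4, 3/4)
3. U is the centroid of triangle XBQ ⇒ U = (1/3, 1/3)
2·[VXQ] = 1/4, 2·[PUX] = -1/18
[VXQ]:[PUX] = 1/4:-1/18 = -9/2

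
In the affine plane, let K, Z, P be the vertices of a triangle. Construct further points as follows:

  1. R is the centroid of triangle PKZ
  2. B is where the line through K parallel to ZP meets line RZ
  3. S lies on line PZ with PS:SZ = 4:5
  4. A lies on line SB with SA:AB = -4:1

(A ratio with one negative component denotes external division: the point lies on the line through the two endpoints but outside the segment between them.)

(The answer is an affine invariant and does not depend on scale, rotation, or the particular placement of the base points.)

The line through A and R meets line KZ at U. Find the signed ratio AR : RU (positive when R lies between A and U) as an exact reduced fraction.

Work in coordinates with K = (0, 0), Z = (1, 0), P = (0, 1).
1. R is the centroid of triangle PKZ ⇒ R = (1/3, 1/3)
2. B is where the line through K parallel to ZP meets line RZ ⇒ B = (-1, 1)
3. S lies on line PZ with PS:SZ = 4:5 ⇒ S = (4/9, 5/9)
4. A lies on line SB with SA:AB = -4:1 ⇒ A = (-40/27, 31/27)
line AR meets KZ at U = (71/66, 0)
R = A + t·(U−A) with t = 22/31, so AR:RU = 22/31:9/31

AR:RU = 22/9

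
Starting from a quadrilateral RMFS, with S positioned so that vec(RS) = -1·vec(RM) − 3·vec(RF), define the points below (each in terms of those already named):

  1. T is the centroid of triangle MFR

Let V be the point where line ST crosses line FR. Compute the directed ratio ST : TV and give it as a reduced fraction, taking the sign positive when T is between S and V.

Assign R = (0, 0), M = (1, 0), F = (0, 1), S = (-1, -3) — the answer is frame-independent, so this choice is without loss of generality.
1. T is the centroid of triangle MFR ⇒ T = (1/3, 1/3)
line ST meets FR at V = (0, -1/2)
T = S + t·(V−S) with t = 4/3, so ST:TV = 4/3:-1/3

ST:TV = -4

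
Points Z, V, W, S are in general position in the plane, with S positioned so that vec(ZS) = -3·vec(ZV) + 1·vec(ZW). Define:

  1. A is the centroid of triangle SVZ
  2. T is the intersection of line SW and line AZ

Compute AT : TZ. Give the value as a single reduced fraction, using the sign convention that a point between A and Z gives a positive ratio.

AT:TZ = -2/3

Work in coordinates with Z = (0, 0), V = (1, 0), W = (0, 1), S = (-3, 1).
1. A is the centroid of triangle SVZ ⇒ A = (-2/3, 1/3)
2. T is the intersection of line SW and line AZ ⇒ T = (-2, 1)
T = A + t·(Z−A) with t = -2, so AT:TZ = t:(1−t) = -2:3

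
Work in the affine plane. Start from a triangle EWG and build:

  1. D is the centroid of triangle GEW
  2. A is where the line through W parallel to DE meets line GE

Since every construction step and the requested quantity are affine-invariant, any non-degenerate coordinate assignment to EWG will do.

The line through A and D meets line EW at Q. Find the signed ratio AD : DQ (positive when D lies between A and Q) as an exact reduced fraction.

Choose coordinates E = (0, 0), W = (1, 0), G = (0, 1).
1. D is the centroid of triangle GEW ⇒ D = (1/3, 1/3)
2. A is where the line through W parallel to DE meets line GE ⇒ A = (0, -1)
line AD meets EW at Q = (1/4, 0)
D = A + t·(Q−A) with t = 4/3, so AD:DQ = 4/3:-1/3

AD:DQ = -4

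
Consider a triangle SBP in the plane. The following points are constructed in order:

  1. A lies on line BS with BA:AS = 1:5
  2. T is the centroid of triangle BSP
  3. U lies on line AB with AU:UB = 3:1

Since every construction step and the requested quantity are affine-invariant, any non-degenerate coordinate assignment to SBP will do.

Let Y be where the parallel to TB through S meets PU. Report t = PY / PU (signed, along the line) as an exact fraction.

Set S = (0, 0), B = (1, 0), P = (0, 1); any affine frame gives the same invariant.
1. A lies on line BS with BA:AS = 1:5 ⇒ A = (5/6, 0)
2. T is the centroid of triangle BSP ⇒ T = (1/3, 1/3)
3. U lies on line AB with AU:UB = 3:1 ⇒ U = (23/24, 0)
through S parallel to TB: direction (2/3, -1/3); meets PU at Y = (46/25, -23/25)
Y = P + t·(U−P) with t = 48/25

t = 48/25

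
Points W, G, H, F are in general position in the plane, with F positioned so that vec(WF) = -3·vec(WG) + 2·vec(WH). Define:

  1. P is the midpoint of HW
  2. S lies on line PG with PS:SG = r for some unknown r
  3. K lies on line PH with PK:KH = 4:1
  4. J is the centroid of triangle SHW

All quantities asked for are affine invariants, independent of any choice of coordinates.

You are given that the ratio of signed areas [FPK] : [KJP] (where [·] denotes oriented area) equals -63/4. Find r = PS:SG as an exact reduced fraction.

Set W = (0, 0), G = (1, 0), H = (0, 1), F = (-3, 2); any affine frame gives the same invariant.
1. P is the midpoint of HW ⇒ P = (0, 1/2)
2. With PS:SG = r, write λ = r/(r+1) so S = P + λ·(G−P); S is affine-linear in λ
3. K lies on line PH with PK:KH = 4:1 ⇒ K = (0, 9/10)
4. J is the centroid of triangle SHW ⇒ J is an affine combination of earlier points and hence also affine-linear in λ
Every point depending on S is an affine combination of S and λ-independent points, so each such coordinate is linear in λ; the λ² term in each signed area is a multiple of (G−P)×(G−P) = 0, so 2·[FPK] and 2·[KJP] are each linear in λ. Evaluating at λ=0 and λ=1:
  2·[FPK] = 6/5,   2·[KJP] = -2/15·λ
So [FPK]:[KJP] = (6/5) / (-2/15·λ). Setting this equal to -63/4:
  6/5 = -63/4·(-2/15·λ)  ⇒  λ = 4/7
Then r = λ/(1−λ) = (4/7)/(3/7) = 4/3. Check: with r = 4/3, S = (4/7, 3/14) and [FPK]:[KJP] = -63/4 as required.

r = 4/3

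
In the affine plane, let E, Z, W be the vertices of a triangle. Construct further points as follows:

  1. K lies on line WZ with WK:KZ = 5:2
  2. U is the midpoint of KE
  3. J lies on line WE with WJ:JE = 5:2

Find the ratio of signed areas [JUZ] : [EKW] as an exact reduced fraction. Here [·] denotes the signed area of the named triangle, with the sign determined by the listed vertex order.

[JUZ]:[EKW] = 2/35

Assign E = (0, 0), Z = (1, 0), W = (0, 1) — the answer is frame-independent, so this choice is without loss of generality.
1. K lies on line WZ with WK:KZ = 5:2 ⇒ K = (5/7, 2/7)
2. U is the midpoint of KE ⇒ U = (5/14, 1/7)
3. J lies on line WE with WJ:JE = 5:2 ⇒ J = (0, 2/7)
2·[JUZ] = 2/49, 2·[EKW] = 5/7
[JUZ]:[EKW] = 2/49:5/7 = 2/35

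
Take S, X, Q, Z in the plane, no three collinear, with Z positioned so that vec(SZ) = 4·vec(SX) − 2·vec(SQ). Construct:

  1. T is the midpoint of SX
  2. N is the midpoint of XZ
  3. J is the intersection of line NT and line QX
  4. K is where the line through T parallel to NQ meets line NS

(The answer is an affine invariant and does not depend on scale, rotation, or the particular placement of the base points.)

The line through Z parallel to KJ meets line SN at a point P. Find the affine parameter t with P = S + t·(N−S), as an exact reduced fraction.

Work in coordinates with S = (0, 0), X = (1, 0), Q = (0, 1), Z = (4, -2).
1. T is the midpoint of SX ⇒ T = (1/2, 0)
2. N is the midpoint of XZ ⇒ N = (5/2, -1)
3. J is the intersection of line NT and line QX ⇒ J = (3/2, -1/2)
4. K is where the line through T parallel to NQ meets line NS ⇒ K = (1, -2/5)
through Z parallel to KJ: direction (1/2, -1/10); meets SN at P = (6, -12/5)
P = S + t·(N−S) with t = 12/5

t = 12/5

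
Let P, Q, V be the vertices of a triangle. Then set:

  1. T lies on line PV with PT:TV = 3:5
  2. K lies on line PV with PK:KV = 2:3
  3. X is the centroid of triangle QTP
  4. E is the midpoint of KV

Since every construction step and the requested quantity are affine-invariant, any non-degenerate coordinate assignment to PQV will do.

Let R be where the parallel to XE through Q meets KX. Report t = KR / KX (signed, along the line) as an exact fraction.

Set P = (0, 0), Q = (1, 0), V = (0, 1); any affine frame gives the same invariant.
1. T lies on line PV with PT:TV = 3:5 ⇒ T = (0, 3/8)
2. K lies on line PV with PK:KV = 2:3 ⇒ K = (0, 2/5)
3. X is the centroid of triangle QTP ⇒ X = (1/3, 1/8)
4. E is the midpoint of KV ⇒ E = (0, 7/10)
through Q parallel to XE: direction (-1/3, 23/40); meets KX at R = (53/36, -391/480)
R = K + t·(X−K) with t = 53/12

t = 53/12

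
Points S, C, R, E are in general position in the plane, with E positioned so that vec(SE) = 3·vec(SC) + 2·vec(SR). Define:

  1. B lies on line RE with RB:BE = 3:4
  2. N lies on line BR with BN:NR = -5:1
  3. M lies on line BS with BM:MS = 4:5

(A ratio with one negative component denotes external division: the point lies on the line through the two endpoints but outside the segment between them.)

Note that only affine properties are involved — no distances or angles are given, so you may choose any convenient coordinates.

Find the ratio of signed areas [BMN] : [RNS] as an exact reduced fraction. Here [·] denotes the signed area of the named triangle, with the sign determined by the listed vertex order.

[BMN]:[RNS] = -20/9

Assign S = (0, 0), C = (1, 0), R = (0, 1), E = (3, 2) — the answer is frame-independent, so this choice is without loss of generality.
1. B lies on line RE with RB:BE = 3:4 ⇒ B = (9/7, 10/7)
2. N lies on line BR with BN:NR = -5:1 ⇒ N = (-9/28, 25/28)
3. M lies on line BS with BM:MS = 4:5 ⇒ M = (5/7, 50/63)
2·[BMN] = -5/7, 2·[RNS] = 9/28
[BMN]:[RNS] = -5/7:9/28 = -20/9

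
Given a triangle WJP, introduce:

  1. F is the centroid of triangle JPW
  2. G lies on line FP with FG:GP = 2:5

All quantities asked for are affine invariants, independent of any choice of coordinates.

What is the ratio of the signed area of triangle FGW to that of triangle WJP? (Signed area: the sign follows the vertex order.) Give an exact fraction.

[FGW]:[WJP] = 2/21

Assign W = (0, 0), J = (1, 0), P = (0, 1) — the answer is frame-independent, so this choice is without loss of generality.
1. F is the centroid of triangle JPW ⇒ F = (1/3, 1/3)
2. G lies on line FP with FG:GP = 2:5 ⇒ G = (5/21, 11/21)
2·[FGW] = 2/21, 2·[WJP] = 1
[FGW]:[WJP] = 2/21:1 = 2/21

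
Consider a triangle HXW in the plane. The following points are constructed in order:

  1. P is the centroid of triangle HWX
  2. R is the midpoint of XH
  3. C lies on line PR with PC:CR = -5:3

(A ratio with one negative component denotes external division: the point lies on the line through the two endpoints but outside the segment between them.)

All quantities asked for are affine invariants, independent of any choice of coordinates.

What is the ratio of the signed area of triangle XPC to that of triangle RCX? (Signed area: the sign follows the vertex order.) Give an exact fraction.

[XPC]:[RCX] = 5/3

Work in coordinates with H = (0, 0), X = (1, 0), W = (0, 1).
1. P is the centroid of triangle HWX ⇒ P = (1/3, 1/3)
2. R is the midpoint of XH ⇒ R = (1/2, 0)
3. C lies on line PR with PC:CR = -5:3 ⇒ C = (3/4, -1/2)
2·[XPC] = 5/12, 2·[RCX] = 1/4
[XPC]:[RCX] = 5/12:1/4 = 5/3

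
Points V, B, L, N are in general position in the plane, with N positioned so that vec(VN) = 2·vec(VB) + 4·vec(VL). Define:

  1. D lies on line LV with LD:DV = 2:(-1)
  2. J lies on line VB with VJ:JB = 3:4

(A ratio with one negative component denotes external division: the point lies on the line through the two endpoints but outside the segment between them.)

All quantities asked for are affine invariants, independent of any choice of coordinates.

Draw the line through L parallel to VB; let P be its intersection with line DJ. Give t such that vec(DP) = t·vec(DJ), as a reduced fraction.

t = 2

Work in coordinates with V = (0, 0), B = (1, 0), L = (0, 1), N = (2, 4).
1. D lies on line LV with LD:DV = 2:(-1) ⇒ D = (0, -1)
2. J lies on line VB with VJ:JB = 3:4 ⇒ J = (3/7, 0)
through L parallel to VB: direction (1, 0); meets DJ at P = (6/7, 1)
P = D + t·(J−D) with t = 2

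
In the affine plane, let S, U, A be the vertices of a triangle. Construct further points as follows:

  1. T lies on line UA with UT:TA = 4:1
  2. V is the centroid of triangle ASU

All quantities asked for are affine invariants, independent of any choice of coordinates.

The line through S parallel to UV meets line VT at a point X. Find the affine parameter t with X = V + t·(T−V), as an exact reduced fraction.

t = -5/4

Set S = (0, 0), U = (1, 0), A = (0, 1); any affine frame gives the same invariant.
1. T lies on line UA with UT:TA = 4:1 ⇒ T = (1/5, 4/5)
2. V is the centroid of triangle ASU ⇒ V = (1/3, 1/3)
through S parallel to UV: direction (-2/3, 1/3); meets VT at X = (1/2, -1/4)
X = V + t·(T−V) with t = -5/4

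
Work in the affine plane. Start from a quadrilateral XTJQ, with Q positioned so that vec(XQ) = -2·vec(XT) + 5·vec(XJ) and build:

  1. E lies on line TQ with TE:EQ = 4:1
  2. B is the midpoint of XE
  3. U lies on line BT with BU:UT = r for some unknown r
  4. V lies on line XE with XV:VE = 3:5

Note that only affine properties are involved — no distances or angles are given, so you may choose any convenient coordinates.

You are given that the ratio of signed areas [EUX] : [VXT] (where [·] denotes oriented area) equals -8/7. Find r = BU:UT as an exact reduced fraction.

r = 3/4

Assign X = (0, 0), T = (1, 0), J = (0, 1), Q = (-2, 5) — the answer is frame-independent, so this choice is without loss of generality.
1. E lies on line TQ with TE:EQ = 4:1 ⇒ E = (-7/5, 4)
2. B is the midpoint of XE ⇒ B = (-7/10, 2)
3. With BU:UT = r, write λ = r/(r+1) so U = B + λ·(T−B); U is affine-linear in λ
4. V lies on line XE with XV:VE = 3:5 ⇒ V = (-21/40, 3/2)
Every point depending on U is an affine combination of U and λ-independent points, so each such coordinate is linear in λ; the λ² term in each signed area is a multiple of (T−B)×(T−B) = 0, so 2·[EUX] and 2·[VXT] are each linear in λ. Evaluating at λ=0 and λ=1:
  2·[EUX] = -4·λ,   2·[VXT] = 3/2
So [EUX]:[VXT] = (-4·λ) / (3/2). Setting this equal to -8/7:
  -4·λ = -8/7·(3/2)  ⇒  λ = 3/7
Then r = λ/(1−λ) = (3/7)/(4/7) = 3/4. Check: with r = 3/4, U = (1/35, 8/7) and [EUX]:[VXT] = -8/7 as required.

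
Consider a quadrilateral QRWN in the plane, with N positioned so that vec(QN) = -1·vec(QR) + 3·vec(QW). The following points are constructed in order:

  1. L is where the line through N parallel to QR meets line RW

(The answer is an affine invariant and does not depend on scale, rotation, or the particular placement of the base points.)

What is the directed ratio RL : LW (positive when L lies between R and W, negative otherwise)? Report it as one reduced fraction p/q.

RL:LW = -3/2

Work in coordinates with Q = (0, 0), R = (1, 0), W = (0, 1), N = (-1, 3).
1. L is where the line through N parallel to QR meets line RW ⇒ L = (-2, 3)
L = R + t·(W−R) with t = 3, so RL:LW = t:(1−t) = 3:-2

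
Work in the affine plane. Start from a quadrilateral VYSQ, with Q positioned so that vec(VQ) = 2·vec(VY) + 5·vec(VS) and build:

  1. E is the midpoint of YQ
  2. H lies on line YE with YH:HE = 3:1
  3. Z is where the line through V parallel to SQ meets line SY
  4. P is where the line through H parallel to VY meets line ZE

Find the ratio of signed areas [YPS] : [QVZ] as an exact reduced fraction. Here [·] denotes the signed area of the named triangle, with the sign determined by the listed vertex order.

[YPS]:[QVZ] = 261/44

Choose coordinates V = (0, 0), Y = (1, 0), S = (0, 1), Q = (2, 5).
1. E is the midpoint of YQ ⇒ E = (3/2, 5/2)
2. H lies on line YE with YH:HE = 3:1 ⇒ H = (11/8, 15/8)
3. Z is where the line through V parallel to SQ meets line SY ⇒ Z = (1/3, 2/3)
4. P is where the line through H parallel to VY meets line ZE ⇒ P = (97/88, 15/8)
2·[YPS] = 87/44, 2·[QVZ] = 1/3
[YPS]:[QVZ] = 87/44:1/3 = 261/44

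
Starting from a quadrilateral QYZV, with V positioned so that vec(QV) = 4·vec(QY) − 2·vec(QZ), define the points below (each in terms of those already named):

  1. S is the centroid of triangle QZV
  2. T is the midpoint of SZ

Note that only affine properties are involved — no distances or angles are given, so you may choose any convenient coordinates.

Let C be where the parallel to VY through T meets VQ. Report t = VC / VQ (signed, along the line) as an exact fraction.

Work in coordinates with Q = (0, 0), Y = (1, 0), Z = (0, 1), V = (4, -2).
1. S is the centroid of triangle QZV ⇒ S = (4/3, -1/3)
2. T is the midpoint of SZ ⇒ T = (2/3, 1/3)
through T parallel to VY: direction (-3, 2); meets VQ at C = (14/3, -7/3)
C = V + t·(Q−V) with t = -1/6

t = -1/6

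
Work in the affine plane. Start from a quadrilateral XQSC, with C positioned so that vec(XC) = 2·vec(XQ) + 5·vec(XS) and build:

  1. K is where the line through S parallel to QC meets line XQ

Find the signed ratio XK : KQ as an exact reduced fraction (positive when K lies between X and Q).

Work in coordinates with X = (0, 0), Q = (1, 0), S = (0, 1), C = (2, 5).
1. K is where the line through S parallel to QC meets line XQ ⇒ K = (-1/5, 0)
K = X + t·(Q−X) with t = -1/5, so XK:KQ = t:(1−t) = -1/5:6/5

XK:KQ = -1/6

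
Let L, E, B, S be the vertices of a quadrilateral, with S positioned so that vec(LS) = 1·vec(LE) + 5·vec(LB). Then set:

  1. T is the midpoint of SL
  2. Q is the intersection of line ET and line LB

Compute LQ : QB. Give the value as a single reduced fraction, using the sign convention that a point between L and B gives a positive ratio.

LQ:QB = -5/4

Work in coordinates with L = (0, 0), E = (1, 0), B = (0, 1), S = (1, 5).
1. T is the midpoint of SL ⇒ T = (1/2, 5/2)
2. Q is the intersection of line ET and line LB ⇒ Q = (0, 5)
Q = L + t·(B−L) with t = 5, so LQ:QB = t:(1−t) = 5:-4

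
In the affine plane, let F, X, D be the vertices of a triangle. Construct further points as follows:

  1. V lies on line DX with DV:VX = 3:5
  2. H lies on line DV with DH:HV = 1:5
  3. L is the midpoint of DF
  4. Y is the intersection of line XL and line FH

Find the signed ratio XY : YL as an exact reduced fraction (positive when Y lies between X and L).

XY:YL = 30

Work in coordinates with F = (0, 0), X = (1, 0), D = (0, 1).
1. V lies on line DX with DV:VX = 3:5 ⇒ V = (3/8, 5/8)
2. H lies on line DV with DH:HV = 1:5 ⇒ H = (1/16, 15/16)
3. L is the midpoint of DF ⇒ L = (0, 1/2)
4. Y is the intersection of line XL and line FH ⇒ Y = (1/31, 15/31)
Y = X + t·(L−X) with t = 30/31, so XY:YL = t:(1−t) = 30/31:1/31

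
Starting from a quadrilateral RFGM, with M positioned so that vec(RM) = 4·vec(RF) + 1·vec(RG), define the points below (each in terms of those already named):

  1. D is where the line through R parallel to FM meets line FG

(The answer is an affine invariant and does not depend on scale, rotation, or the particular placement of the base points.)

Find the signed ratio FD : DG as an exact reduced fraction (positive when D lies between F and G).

Work in coordinates with R = (0, 0), F = (1, 0), G = (0, 1), M = (4, 1).
1. D is where the line through R parallel to FM meets line FG ⇒ D = (3/4, 1/4)
D = F + t·(G−F) with t = 1/4, so FD:DG = t:(1−t) = 1/4:3/4

FD:DG = 1/3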